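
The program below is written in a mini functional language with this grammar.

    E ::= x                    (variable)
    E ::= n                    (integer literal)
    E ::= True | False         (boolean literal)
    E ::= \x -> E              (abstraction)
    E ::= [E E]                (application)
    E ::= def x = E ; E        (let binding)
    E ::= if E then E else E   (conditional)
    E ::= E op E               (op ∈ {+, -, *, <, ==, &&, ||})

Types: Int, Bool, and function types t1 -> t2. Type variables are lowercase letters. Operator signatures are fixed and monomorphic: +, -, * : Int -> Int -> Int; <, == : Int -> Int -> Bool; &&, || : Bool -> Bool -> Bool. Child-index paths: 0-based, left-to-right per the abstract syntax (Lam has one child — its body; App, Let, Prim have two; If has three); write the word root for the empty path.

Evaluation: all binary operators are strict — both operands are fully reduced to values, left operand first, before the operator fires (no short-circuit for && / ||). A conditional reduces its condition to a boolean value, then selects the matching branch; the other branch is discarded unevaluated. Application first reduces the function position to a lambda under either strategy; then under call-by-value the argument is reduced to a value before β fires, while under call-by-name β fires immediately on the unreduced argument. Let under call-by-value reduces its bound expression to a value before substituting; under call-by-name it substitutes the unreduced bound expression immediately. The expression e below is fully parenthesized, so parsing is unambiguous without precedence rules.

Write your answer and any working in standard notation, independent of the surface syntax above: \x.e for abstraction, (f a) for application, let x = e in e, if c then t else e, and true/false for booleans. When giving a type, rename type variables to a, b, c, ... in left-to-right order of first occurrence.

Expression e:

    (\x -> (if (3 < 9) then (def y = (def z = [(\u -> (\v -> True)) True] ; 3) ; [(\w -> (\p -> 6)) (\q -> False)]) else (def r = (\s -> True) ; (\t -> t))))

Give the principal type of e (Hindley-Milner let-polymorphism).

Trace:
  unify Int ~ Int
  unify Int ~ Int
  unify Bool ~ Bool
\v._ : c -> Bool
\u._ : b -> c -> Bool
  unify b -> c -> Bool ~ Bool -> d
  unify b ~ Bool
  unify c -> Bool ~ d
_ _ : c -> Bool
let z : forall. c -> Bool
let y : Int
\p._ : f -> Int
\w._ : e -> f -> Int
\q._ : g -> Bool
  unify e -> f -> Int ~ (g -> Bool) -> h
  unify e ~ g -> Bool
  unify f -> Int ~ h
_ _ : f -> Int
\s._ : i -> Bool
let r : forall. i -> Bool
t : j
\t._ : j -> j
  unify f -> Int ~ j -> j
  unify f ~ j
  unify Int ~ j
\x._ : a -> Int -> Int

Answer: a -> Int -> Int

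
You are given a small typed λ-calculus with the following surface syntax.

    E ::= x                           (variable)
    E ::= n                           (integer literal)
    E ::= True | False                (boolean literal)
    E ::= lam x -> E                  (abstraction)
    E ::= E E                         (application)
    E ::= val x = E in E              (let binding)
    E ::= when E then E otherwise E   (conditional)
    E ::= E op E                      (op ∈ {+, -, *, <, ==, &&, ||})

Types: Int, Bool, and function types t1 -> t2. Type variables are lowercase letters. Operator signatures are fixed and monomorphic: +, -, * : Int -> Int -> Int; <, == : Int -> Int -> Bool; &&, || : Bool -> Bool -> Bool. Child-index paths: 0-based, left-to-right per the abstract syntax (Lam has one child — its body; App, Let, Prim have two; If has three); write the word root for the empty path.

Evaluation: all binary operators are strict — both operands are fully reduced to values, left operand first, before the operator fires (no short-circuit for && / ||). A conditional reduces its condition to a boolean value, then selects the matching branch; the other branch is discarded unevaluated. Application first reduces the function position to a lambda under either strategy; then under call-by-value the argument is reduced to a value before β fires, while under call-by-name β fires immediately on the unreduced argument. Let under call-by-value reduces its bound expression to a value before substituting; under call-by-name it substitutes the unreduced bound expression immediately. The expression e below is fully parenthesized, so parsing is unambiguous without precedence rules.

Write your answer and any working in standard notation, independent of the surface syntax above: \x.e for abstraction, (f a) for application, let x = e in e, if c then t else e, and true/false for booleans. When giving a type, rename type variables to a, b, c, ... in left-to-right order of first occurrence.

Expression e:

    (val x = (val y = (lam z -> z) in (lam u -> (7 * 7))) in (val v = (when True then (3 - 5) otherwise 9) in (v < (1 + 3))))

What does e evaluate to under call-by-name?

Trace:
step 0: (let x = (let y = (\z.z) in (\u.(7 * 7))) in (let v = (if true then (3 - 5) else 9) in (v < (1 + 3))))
step 1: [let@root] (let v = (if true then (3 - 5) else 9) in (v < (1 + 3)))
step 2: [let@root] ((if true then (3 - 5) else 9) < (1 + 3))
step 3: [if@0] ((3 - 5) < (1 + 3))
step 4: [delta@0] (-2 < (1 + 3))
step 5: [delta@1] (-2 < 4)
step 6: [delta@root] true

Answer: true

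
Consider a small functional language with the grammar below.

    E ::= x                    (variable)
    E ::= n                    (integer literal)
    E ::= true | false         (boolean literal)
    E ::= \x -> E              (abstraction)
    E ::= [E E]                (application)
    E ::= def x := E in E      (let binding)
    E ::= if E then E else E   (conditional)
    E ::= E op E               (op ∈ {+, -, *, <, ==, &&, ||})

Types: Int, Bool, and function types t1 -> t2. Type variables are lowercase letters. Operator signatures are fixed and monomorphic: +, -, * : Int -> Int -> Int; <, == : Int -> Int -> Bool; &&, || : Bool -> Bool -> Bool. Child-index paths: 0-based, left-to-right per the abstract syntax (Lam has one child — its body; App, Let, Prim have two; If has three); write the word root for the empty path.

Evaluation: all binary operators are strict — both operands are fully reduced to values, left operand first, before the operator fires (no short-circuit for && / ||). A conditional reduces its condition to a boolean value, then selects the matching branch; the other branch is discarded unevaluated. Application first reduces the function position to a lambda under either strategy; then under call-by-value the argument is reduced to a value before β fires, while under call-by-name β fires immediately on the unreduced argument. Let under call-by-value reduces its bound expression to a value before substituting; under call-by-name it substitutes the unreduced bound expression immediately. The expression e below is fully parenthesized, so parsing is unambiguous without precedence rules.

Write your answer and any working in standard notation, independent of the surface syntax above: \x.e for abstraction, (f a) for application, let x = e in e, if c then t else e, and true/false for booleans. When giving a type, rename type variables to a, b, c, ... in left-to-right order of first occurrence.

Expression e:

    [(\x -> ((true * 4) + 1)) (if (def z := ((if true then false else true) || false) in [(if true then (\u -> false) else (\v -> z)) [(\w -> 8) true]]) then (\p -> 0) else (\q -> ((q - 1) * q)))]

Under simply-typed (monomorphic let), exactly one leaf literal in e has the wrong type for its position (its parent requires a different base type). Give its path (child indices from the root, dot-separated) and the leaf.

Trace:
  unify Bool ~ Int
  FAIL: mismatch Bool ~ Int

Answer: 0.0.0.0 : true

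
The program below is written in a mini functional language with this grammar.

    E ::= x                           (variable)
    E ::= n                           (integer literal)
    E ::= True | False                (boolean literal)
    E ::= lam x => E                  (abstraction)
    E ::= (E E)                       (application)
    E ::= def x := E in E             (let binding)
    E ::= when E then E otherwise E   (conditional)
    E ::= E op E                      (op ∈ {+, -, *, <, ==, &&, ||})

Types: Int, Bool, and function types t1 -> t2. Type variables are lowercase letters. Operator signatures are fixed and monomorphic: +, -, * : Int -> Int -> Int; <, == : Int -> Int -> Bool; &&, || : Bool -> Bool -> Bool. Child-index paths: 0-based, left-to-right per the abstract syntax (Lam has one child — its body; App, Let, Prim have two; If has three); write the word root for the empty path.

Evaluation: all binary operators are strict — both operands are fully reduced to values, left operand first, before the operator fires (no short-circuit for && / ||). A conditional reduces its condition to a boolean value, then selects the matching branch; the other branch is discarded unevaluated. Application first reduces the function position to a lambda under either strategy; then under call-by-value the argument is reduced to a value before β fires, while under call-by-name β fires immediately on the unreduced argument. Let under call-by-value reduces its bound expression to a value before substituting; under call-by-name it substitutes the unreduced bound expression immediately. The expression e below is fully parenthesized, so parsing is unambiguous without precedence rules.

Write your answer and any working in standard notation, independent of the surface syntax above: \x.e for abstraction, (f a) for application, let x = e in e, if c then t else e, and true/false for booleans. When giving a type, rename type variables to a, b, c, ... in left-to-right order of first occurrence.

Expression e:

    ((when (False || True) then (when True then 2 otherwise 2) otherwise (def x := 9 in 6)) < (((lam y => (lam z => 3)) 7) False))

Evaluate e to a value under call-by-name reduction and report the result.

Answer: true

Trace:
step 0: ((if (false || true) then (if true then 2 else 2) else (let x = 9 in 6)) < (((\y.(\z.3)) 7) false))
step 1: [delta@0.0] ((if true then (if true then 2 else 2) else (let x = 9 in 6)) < (((\y.(\z.3)) 7) false))
step 2: [if@0] ((if true then 2 else 2) < (((\y.(\z.3)) 7) false))
step 3: [if@0] (2 < (((\y.(\z.3)) 7) false))
step 4: [beta@1.0] (2 < ((\z.3) false))
step 5: [beta@1] (2 < 3)
step 6: [delta@root] true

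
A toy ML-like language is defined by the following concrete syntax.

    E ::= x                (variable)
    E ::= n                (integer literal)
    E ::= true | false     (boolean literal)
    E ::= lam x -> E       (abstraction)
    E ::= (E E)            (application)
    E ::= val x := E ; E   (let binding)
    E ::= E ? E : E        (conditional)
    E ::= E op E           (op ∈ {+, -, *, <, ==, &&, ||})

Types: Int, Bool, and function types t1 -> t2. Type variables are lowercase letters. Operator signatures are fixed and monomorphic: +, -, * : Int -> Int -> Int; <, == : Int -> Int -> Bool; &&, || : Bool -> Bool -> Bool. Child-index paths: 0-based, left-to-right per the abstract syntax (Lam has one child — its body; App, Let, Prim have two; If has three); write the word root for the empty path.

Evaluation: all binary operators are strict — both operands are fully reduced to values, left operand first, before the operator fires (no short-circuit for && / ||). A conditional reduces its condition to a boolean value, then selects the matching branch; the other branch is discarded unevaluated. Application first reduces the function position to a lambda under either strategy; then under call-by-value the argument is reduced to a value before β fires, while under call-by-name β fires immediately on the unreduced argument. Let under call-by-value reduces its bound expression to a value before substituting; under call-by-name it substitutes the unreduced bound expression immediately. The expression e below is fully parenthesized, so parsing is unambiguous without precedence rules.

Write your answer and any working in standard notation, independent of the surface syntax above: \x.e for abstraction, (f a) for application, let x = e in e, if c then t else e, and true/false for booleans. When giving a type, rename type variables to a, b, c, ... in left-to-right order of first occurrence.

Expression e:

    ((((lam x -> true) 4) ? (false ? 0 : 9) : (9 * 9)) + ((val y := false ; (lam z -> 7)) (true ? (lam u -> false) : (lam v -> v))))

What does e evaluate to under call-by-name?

Answer: 16

Trace:
step 0: ((if ((\x.true) 4) then (if false then 0 else 9) else (9 * 9)) + ((let y = false in (\z.7)) (if true then (\u.false) else (\v.v))))
step 1: [beta@0.0] ((if true then (if false then 0 else 9) else (9 * 9)) + ((let y = false in (\z.7)) (if true then (\u.false) else (\v.v))))
step 2: [if@0] ((if false then 0 else 9) + ((let y = false in (\z.7)) (if true then (\u.false) else (\v.v))))
step 3: [if@0] (9 + ((let y = false in (\z.7)) (if true then (\u.false) else (\v.v))))
step 4: [let@1.0] (9 + ((\z.7) (if true then (\u.false) else (\v.v))))
step 5: [beta@1] (9 + 7)
step 6: [delta@root] 16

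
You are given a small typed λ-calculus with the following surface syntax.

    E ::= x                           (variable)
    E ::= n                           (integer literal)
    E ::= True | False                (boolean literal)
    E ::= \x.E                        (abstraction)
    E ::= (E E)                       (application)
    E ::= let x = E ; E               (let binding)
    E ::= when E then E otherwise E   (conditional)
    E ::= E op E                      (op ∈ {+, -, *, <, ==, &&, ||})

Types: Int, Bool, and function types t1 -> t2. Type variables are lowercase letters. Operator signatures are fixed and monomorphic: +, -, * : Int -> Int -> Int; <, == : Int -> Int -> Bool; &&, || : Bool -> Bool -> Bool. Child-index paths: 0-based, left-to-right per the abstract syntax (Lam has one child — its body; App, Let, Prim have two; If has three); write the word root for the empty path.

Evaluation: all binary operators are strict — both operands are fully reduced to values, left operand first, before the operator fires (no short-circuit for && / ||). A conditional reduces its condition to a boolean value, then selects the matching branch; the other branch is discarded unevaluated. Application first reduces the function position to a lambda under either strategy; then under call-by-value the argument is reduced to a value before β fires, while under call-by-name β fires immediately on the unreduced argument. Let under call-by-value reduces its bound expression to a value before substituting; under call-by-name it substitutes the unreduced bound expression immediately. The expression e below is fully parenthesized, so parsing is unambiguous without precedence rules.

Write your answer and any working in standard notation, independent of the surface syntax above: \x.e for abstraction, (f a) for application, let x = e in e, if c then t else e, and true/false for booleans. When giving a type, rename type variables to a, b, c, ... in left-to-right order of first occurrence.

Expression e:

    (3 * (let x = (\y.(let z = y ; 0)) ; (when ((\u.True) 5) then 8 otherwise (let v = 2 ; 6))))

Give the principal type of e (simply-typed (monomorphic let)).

Working:
  unify Int ~ Int
y : a
let z : a
\y._ : a -> Int
let x : a -> Int
\u._ : b -> Bool
  unify b -> Bool ~ Int -> c
  unify b ~ Int
  unify Bool ~ c
_ _ : Bool
  unify Bool ~ Bool
let v : Int
  unify Int ~ Int
  unify Int ~ Int

Answer: Int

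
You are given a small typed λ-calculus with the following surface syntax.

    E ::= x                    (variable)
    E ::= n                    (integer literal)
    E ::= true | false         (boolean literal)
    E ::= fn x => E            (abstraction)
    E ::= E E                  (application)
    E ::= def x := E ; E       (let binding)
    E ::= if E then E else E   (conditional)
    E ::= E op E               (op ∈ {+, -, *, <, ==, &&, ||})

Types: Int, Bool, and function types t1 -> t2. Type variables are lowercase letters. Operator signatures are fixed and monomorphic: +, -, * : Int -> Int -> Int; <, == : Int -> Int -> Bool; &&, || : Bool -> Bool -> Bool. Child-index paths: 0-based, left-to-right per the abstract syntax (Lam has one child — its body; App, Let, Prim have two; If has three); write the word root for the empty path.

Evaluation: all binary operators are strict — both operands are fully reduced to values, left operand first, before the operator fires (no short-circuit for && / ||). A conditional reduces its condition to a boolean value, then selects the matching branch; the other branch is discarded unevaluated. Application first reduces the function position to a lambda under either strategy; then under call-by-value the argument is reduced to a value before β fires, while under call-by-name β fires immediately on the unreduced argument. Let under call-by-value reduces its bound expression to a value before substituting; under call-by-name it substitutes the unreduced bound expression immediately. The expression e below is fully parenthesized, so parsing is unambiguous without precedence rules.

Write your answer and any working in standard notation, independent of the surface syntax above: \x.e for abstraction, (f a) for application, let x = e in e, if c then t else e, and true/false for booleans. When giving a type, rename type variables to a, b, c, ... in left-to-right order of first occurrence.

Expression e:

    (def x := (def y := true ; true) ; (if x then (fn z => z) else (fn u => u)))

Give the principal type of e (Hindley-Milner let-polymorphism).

Derivation:
let y : Bool
let x : Bool
x : Bool
  unify Bool ~ Bool
z : a
\z._ : a -> a
u : b
\u._ : b -> b
  unify a -> a ~ b -> b
  unify a ~ b
  unify b ~ b

Answer: a -> a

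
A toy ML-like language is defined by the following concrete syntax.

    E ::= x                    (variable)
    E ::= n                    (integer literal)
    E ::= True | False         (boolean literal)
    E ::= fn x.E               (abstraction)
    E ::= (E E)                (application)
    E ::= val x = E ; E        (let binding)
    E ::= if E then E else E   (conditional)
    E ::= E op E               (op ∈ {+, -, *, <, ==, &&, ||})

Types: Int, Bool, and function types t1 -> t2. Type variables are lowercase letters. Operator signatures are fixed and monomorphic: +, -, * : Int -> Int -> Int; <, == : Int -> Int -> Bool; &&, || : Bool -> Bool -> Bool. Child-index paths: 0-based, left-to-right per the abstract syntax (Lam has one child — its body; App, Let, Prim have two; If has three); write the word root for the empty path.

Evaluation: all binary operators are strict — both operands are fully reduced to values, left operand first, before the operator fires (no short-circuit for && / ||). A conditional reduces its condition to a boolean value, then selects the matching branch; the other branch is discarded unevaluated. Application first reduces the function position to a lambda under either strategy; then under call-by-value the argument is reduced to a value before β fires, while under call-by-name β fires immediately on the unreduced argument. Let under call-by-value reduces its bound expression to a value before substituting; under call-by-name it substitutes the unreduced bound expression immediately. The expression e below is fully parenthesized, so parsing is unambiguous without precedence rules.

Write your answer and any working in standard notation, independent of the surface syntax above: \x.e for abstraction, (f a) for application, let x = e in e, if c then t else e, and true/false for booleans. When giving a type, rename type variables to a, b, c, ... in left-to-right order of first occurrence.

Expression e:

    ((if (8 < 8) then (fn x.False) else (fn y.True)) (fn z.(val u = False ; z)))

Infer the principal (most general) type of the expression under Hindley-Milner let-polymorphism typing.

Answer: Bool

Working:
  unify Int ~ Int
  unify Int ~ Int
  unify Bool ~ Bool
\x._ : a -> Bool
\y._ : b -> Bool
  unify a -> Bool ~ b -> Bool
  unify a ~ b
  unify Bool ~ Bool
let u : Bool
z : c
\z._ : c -> c
  unify b -> Bool ~ (c -> c) -> d
  unify b ~ c -> c
  unify Bool ~ d
_ _ : Bool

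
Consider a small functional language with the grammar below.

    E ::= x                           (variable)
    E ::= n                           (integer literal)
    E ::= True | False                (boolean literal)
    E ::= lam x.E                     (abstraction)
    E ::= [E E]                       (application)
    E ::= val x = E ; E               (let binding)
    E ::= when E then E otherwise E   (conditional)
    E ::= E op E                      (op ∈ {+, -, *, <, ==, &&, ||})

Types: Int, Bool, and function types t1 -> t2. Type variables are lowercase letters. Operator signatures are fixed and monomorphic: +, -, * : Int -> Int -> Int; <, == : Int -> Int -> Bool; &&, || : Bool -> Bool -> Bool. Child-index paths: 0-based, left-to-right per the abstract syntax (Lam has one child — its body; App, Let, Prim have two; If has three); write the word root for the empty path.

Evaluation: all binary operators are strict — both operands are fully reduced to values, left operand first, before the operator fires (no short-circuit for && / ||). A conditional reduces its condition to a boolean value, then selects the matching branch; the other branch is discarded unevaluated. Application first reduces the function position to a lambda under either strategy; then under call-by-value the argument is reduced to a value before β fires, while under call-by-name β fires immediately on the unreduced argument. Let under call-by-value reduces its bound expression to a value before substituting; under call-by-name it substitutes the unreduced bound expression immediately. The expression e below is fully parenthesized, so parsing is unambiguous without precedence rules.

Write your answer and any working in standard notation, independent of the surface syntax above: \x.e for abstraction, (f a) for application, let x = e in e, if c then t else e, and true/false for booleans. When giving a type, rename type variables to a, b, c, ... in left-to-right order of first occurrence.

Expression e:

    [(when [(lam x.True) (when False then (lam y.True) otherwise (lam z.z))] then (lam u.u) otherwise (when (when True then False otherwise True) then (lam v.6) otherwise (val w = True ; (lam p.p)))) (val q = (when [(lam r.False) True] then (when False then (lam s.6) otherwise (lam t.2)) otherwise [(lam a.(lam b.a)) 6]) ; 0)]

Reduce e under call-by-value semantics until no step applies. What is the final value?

Answer: 0

Trace:
step 0: ((if ((\x.true) (if false then (\y.true) else (\z.z))) then (\u.u) else (if (if true then false else true) then (\v.6) else (let w = true in (\p.p)))) (let q = (if ((\r.false) true) then (if false then (\s.6) else (\t.2)) else ((\a.(\b.a)) 6)) in 0))
step 1: [if@0.0.1] ((if ((\x.true) (\z.z)) then (\u.u) else (if (if true then false else true) then (\v.6) else (let w = true in (\p.p)))) (let q = (if ((\r.false) true) then (if false then (\s.6) else (\t.2)) else ((\a.(\b.a)) 6)) in 0))
step 2: [beta@0.0] ((if true then (\u.u) else (if (if true then false else true) then (\v.6) else (let w = true in (\p.p)))) (let q = (if ((\r.false) true) then (if false then (\s.6) else (\t.2)) else ((\a.(\b.a)) 6)) in 0))
step 3: [if@0] ((\u.u) (let q = (if ((\r.false) true) then (if false then (\s.6) else (\t.2)) else ((\a.(\b.a)) 6)) in 0))
step 4: [beta@1.0.0] ((\u.u) (let q = (if false then (if false then (\s.6) else (\t.2)) else ((\a.(\b.a)) 6)) in 0))
step 5: [if@1.0] ((\u.u) (let q = ((\a.(\b.a)) 6) in 0))
step 6: [beta@1.0] ((\u.u) (let q = (\b.6) in 0))
step 7: [let@1] ((\u.u) 0)
step 8: [beta@root] 0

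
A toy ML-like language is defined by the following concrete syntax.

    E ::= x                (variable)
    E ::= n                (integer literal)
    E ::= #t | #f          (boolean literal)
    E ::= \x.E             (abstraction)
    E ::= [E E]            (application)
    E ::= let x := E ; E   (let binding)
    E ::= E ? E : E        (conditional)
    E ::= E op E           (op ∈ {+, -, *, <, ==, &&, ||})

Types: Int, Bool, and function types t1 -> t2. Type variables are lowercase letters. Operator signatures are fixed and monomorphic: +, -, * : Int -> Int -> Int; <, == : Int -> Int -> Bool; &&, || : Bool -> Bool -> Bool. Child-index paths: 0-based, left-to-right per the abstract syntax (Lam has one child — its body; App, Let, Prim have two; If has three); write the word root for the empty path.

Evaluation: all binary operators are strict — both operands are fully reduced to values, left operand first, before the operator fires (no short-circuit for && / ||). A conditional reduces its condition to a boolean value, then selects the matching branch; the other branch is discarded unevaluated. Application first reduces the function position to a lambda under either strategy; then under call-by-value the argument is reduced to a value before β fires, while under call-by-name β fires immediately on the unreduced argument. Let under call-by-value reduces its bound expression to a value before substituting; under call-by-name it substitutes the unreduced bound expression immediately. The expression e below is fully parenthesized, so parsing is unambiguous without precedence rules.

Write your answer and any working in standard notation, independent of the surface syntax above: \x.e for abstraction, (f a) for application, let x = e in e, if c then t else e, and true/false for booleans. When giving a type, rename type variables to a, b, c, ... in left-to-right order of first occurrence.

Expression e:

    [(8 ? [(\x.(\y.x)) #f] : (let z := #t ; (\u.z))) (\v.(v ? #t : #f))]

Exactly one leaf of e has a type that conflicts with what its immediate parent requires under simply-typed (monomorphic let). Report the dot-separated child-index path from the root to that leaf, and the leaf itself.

Answer: 0.0 : 8

Trace:
  unify Int ~ Bool
  FAIL: mismatch Int ~ Bool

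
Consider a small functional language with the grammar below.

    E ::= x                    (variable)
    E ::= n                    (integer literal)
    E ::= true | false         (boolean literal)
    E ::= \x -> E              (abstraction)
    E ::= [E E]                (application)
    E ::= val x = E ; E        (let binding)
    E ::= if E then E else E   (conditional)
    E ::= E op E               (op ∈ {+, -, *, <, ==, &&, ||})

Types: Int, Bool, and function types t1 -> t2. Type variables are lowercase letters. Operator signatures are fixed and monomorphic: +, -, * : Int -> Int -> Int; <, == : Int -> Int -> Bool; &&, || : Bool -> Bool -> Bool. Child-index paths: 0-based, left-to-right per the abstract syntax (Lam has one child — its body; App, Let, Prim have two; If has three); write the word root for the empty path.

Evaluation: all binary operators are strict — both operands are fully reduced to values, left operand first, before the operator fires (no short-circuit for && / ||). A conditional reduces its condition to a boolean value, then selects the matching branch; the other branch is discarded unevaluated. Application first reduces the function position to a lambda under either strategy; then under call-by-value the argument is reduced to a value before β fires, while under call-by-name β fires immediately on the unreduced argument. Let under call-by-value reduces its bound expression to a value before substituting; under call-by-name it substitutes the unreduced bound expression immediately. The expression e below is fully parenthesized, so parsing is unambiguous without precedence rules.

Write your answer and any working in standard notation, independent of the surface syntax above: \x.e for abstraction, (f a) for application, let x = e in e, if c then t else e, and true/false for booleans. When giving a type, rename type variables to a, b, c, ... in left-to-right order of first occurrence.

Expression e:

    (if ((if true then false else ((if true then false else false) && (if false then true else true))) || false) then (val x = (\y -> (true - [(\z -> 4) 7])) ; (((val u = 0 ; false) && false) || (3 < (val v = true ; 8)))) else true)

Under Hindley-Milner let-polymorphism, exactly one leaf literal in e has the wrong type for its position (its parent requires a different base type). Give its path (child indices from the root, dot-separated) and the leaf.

Trace:
  unify Bool ~ Bool
  unify Bool ~ Bool
  unify Bool ~ Bool
  unify Bool ~ Bool
  unify Bool ~ Bool
  unify Bool ~ Bool
  unify Bool ~ Bool
  unify Bool ~ Bool
  unify Bool ~ Bool
  unify Bool ~ Bool
  unify Bool ~ Bool
  unify Bool ~ Int
  FAIL: mismatch Bool ~ Int

Answer: 1.0.0.0 : true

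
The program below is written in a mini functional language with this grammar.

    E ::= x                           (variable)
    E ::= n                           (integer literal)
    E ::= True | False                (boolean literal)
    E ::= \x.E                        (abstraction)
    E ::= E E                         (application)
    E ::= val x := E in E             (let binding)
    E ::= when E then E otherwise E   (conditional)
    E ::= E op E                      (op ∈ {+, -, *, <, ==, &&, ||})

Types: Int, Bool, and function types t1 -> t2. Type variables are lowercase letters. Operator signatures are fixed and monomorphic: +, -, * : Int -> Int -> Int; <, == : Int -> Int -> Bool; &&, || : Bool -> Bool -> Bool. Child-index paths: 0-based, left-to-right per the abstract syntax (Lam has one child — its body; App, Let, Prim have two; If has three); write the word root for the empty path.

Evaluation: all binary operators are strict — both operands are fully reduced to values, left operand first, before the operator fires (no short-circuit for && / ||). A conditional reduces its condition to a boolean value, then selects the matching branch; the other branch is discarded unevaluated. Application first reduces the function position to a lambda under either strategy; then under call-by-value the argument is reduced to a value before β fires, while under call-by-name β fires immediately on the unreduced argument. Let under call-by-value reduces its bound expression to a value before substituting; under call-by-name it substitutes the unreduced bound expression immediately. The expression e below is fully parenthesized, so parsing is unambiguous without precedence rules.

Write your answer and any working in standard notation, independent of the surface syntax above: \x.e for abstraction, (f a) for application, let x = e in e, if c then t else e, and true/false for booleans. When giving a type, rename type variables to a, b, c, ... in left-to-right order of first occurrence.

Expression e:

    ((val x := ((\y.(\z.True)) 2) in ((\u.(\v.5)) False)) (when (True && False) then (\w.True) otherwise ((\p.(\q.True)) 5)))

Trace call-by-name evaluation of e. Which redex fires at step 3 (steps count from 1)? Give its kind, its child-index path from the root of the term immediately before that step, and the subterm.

Answer: beta at root : ((\v.5) (if (true && false) then (\w.true) else ((\p.(\q.true)) 5)))

Derivation:
step 0: ((let x = ((\y.(\z.true)) 2) in ((\u.(\v.5)) false)) (if (true && false) then (\w.true) else ((\p.(\q.true)) 5)))
step 1: [let@0] (((\u.(\v.5)) false) (if (true && false) then (\w.true) else ((\p.(\q.true)) 5)))
step 2: [beta@0] ((\v.5) (if (true && false) then (\w.true) else ((\p.(\q.true)) 5)))
step 3: [beta@root] 5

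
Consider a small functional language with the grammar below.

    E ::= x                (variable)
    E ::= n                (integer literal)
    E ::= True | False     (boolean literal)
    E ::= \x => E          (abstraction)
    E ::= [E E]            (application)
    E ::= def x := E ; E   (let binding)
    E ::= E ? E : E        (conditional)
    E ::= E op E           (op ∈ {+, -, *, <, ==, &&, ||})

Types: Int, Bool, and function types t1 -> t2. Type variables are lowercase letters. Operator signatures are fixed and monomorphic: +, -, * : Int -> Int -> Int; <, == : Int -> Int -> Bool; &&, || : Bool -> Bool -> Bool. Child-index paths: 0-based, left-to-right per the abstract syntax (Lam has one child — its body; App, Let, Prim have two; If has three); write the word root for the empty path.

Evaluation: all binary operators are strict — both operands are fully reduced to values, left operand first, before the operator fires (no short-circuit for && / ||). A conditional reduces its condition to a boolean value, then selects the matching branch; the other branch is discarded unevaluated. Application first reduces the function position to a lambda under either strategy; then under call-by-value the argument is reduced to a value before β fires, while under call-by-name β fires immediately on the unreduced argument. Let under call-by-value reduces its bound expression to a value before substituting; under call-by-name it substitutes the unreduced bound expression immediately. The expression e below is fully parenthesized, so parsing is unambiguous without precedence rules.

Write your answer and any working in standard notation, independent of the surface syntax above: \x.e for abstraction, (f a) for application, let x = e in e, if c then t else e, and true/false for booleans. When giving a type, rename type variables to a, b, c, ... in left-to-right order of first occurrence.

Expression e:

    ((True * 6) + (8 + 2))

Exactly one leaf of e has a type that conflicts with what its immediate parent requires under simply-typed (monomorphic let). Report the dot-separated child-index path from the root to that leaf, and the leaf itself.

Answer: 0.0 : true

Working:
  unify Bool ~ Int
  FAIL: mismatch Bool ~ Int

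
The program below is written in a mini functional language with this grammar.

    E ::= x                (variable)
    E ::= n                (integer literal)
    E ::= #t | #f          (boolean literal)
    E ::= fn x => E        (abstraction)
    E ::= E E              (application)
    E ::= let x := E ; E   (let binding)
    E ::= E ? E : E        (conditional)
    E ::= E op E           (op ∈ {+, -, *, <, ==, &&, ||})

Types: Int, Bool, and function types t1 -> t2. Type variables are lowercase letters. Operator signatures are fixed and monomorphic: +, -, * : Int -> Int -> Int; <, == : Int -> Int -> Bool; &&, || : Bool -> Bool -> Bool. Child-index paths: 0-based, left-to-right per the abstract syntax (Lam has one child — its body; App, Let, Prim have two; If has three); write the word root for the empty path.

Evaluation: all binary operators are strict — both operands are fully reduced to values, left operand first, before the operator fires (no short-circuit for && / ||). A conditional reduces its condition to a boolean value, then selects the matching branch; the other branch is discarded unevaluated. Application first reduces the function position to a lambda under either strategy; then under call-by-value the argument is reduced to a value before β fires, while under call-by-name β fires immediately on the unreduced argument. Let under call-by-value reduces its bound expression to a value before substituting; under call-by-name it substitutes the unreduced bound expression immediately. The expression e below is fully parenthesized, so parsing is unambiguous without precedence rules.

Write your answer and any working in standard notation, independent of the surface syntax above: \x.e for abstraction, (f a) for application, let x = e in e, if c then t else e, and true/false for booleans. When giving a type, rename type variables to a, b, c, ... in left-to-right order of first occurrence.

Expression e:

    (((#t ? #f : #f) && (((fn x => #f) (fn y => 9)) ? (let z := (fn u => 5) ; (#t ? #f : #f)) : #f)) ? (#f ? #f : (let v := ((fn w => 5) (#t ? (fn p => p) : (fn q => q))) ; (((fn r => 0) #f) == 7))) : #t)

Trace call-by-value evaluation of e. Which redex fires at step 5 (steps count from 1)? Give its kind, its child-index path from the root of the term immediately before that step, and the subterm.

Answer: if at root : (if false then (if false then false else (let v = ((\w.5) (if true then (\p.p) else (\q.q))) in (((\r.0) false) == 7))) else true)

Trace:
step 0: (if ((if true then false else false) && (if ((\x.false) (\y.9)) then (let z = (\u.5) in (if true then false else false)) else false)) then (if false then false else (let v = ((\w.5) (if true then (\p.p) else (\q.q))) in (((\r.0) false) == 7))) else true)
step 1: [if@0.0] (if (false && (if ((\x.false) (\y.9)) then (let z = (\u.5) in (if true then false else false)) else false)) then (if false then false else (let v = ((\w.5) (if true then (\p.p) else (\q.q))) in (((\r.0) false) == 7))) else true)
step 2: [beta@0.1.0] (if (false && (if false then (let z = (\u.5) in (if true then false else false)) else false)) then (if false then false else (let v = ((\w.5) (if true then (\p.p) else (\q.q))) in (((\r.0) false) == 7))) else true)
step 3: [if@0.1] (if (false && false) then (if false then false else (let v = ((\w.5) (if true then (\p.p) else (\q.q))) in (((\r.0) false) == 7))) else true)
step 4: [delta@0] (if false then (if false then false else (let v = ((\w.5) (if true then (\p.p) else (\q.q))) in (((\r.0) false) == 7))) else true)
step 5: [if@root] true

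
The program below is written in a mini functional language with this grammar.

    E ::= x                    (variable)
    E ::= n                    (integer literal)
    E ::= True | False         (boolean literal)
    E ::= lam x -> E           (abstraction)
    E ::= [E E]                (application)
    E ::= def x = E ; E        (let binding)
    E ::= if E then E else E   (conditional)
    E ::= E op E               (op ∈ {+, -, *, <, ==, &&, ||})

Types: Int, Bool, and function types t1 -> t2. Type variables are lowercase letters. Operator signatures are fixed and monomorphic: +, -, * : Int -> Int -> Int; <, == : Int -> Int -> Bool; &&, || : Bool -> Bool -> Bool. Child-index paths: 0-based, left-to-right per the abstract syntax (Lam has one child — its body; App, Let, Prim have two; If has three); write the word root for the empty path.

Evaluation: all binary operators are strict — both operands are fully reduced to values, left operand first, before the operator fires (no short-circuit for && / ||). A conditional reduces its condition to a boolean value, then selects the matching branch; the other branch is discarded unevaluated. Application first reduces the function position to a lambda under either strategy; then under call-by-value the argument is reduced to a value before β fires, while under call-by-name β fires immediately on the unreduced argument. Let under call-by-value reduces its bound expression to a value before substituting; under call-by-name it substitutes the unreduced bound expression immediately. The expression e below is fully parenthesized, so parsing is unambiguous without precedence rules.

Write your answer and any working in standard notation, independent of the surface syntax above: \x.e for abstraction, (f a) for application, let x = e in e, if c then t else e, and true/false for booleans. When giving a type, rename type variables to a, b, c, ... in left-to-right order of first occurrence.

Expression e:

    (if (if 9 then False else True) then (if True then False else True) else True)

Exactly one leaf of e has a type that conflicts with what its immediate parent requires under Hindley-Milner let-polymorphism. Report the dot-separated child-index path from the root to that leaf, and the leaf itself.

Answer: 0.0 : 9

Derivation:
  unify Int ~ Bool
  FAIL: mismatch Int ~ Bool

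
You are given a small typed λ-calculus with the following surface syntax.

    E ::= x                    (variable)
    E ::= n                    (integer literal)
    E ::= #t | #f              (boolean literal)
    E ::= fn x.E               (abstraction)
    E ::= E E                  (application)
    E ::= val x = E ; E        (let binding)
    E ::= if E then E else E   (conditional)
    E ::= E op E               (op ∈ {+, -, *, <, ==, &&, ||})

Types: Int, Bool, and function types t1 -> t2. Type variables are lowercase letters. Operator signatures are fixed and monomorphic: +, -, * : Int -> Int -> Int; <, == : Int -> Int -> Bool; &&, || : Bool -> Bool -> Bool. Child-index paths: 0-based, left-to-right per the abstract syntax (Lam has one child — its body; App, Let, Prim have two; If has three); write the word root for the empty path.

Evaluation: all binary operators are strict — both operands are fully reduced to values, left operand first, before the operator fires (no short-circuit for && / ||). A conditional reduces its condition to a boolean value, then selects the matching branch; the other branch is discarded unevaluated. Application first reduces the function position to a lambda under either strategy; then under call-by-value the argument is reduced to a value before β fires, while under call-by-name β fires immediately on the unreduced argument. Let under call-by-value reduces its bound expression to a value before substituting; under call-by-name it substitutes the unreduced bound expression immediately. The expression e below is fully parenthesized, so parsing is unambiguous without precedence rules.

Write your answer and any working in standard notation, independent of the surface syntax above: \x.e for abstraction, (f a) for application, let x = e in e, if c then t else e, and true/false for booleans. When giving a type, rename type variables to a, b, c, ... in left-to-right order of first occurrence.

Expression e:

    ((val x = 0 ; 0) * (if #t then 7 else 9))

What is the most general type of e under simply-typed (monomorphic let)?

Answer: Int

Derivation:
let x : Int
  unify Int ~ Int
  unify Bool ~ Bool
  unify Int ~ Int
  unify Int ~ Int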